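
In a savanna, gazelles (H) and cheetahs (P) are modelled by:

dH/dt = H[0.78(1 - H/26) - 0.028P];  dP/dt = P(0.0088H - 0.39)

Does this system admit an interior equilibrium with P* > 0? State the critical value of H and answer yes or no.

Threshold H = 44.3; K < 44.3, so no, the predator goes extinct.

The predator equation gives dP/dt > 0 only when H > 0.39/0.0088 = 44.3.
Without the predator, H → K = 26. Since 26 < 44.3, the predator cannot invade.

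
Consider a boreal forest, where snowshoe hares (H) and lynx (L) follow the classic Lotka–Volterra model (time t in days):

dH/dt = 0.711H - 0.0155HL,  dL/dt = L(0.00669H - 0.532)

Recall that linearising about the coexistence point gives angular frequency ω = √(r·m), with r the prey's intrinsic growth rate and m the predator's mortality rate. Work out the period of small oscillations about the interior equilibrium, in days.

Here r = 0.711 and m = 0.532, so r·m = 0.378.
ω = √0.378 = 0.615 per day, hence T = 2π/ω ≈ 10.2 days.

T ≈ 10.2 days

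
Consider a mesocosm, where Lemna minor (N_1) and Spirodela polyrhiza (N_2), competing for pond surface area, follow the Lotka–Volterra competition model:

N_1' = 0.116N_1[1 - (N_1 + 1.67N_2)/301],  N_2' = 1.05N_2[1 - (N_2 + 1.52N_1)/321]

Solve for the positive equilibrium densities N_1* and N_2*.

N_1* ≈ 153, N_2* ≈ 88.7

Setting both brackets to zero gives the nullclines N_1 + 1.67N_2 = 301 and 1.52N_1 + N_2 = 321.
Substituting N_2 = 321 - 1.52N_1 into the first: N_1(1 - 1.67·1.52) = 301 - 1.67·321.
So N_1* = -235/-1.54 = 153, and then N_2* = 321 - 1.52·153 = 88.7.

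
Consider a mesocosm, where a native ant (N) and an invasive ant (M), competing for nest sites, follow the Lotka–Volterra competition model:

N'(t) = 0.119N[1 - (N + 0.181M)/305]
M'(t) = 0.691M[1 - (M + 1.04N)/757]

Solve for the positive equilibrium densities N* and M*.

N* ≈ 207, M* ≈ 542

Setting both brackets to zero gives the nullclines N + 0.181M = 305 and 1.04N + M = 757.
Substituting M = 757 - 1.04N into the first: N(1 - 0.181·1.04) = 305 - 0.181·757.
So N* = 168/0.812 = 207, and then M* = 757 - 1.04·207 = 542.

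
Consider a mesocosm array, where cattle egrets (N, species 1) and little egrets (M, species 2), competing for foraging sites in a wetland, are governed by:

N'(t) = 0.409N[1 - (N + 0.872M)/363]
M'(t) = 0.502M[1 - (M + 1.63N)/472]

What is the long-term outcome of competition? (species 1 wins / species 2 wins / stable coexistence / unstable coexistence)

Compare the nullcline intercepts: K1/α12 = 363/0.872 = 416 < K2 = 472; K2/α21 = 472/1.63 = 290 < K1 = 363.
Since both are reversed, neither can invade when rare; the interior point is a saddle.

unstable coexistence (outcome depends on initial conditions)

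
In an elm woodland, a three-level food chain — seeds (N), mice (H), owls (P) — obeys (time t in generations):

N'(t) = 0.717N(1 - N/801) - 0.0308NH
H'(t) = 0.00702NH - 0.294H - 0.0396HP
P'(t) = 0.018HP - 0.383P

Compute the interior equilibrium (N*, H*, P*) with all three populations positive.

From dP/dt = 0: 0.018H* = 0.383, so H* = 21.3.
From dN/dt = 0: 0.717(1 - N*/801) = 0.0308·21.3, giving N* = 801·(1 - 0.914) = 68.9.
From dH/dt = 0: 0.00702·68.9 - 0.294 = 0.0396P*, so P* = 0.189/0.0396 = 4.78.

N* ≈ 68.9, H* ≈ 21.3, P* ≈ 4.78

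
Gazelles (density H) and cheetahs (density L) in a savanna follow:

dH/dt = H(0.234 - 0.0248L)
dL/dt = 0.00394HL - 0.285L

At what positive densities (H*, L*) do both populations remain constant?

H* ≈ 72.3, L* ≈ 9.44

Set dL/dt = 0 with L > 0: 0.00394H - 0.285 = 0, so H* = 0.285/0.00394 = 72.3.
Set dH/dt = 0 with H > 0: 0.234 - 0.0248L = 0, so L* = 0.234/0.0248 = 9.44.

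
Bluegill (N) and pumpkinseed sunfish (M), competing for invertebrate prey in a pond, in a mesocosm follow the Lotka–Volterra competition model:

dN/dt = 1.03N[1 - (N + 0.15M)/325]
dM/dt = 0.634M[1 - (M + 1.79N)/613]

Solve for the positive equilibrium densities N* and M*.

N* ≈ 319, M* ≈ 42.7

Setting both brackets to zero gives the nullclines N + 0.15M = 325 and 1.79N + M = 613.
Substituting M = 613 - 1.79N into the first: N(1 - 0.15·1.79) = 325 - 0.15·613.
So N* = 233/0.732 = 319, and then M* = 613 - 1.79·319 = 42.7.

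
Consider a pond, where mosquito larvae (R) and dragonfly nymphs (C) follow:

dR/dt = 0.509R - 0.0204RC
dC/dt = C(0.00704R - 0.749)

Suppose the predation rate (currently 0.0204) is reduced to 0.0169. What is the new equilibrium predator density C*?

C* ≈ 30.1

At the interior fixed point, setting dR/dt = 0 with R > 0 fixes C* = (prey growth rate)/(RC coefficient) — independent of the other coefficients.
With the change, C* = 0.509/0.0169 = 30.1; it rises from 25.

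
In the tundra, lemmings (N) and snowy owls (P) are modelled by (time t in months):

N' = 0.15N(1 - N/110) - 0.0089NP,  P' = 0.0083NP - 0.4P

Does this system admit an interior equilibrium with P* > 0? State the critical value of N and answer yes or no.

Threshold N = 48.2; K > 48.2, so yes, the predator persists.

The predator equation gives dP/dt > 0 only when N > 0.4/0.0083 = 48.2.
Without the predator, N → K = 110. Since 110 > 48.2, the predator can invade and persist.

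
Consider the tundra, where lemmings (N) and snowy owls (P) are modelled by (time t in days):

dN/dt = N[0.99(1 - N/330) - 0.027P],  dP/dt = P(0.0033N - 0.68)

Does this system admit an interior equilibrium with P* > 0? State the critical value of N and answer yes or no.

The predator equation gives dP/dt > 0 only when N > 0.68/0.0033 = 206.
Without the predator, N → K = 330. Since 330 > 206, the predator can invade and persist.

Threshold N = 206; K > 206, so yes, the predator persists.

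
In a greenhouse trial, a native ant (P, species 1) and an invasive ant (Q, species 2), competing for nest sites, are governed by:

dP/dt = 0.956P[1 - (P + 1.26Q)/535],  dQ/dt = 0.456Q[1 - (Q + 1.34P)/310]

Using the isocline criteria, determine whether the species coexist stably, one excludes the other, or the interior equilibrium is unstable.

Compare the nullcline intercepts: K1/α12 = 535/1.26 = 425 > K2 = 310; K2/α21 = 310/1.34 = 231 < K1 = 535.
Since the inequalities point opposite ways, species 1 can invade but species 2 cannot.

species 1 excludes species 2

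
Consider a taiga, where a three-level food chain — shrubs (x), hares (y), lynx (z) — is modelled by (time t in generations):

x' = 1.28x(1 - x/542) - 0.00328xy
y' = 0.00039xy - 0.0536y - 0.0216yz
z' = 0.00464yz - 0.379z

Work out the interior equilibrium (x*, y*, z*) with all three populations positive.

From dz/dt = 0: 0.00464y* = 0.379, so y* = 81.7.
From dx/dt = 0: 1.28(1 - x*/542) = 0.00328·81.7, giving x* = 542·(1 - 0.209) = 429.
From dy/dt = 0: 0.00039·429 - 0.0536 = 0.0216z*, so z* = 0.114/0.0216 = 5.26.

x* ≈ 429, y* ≈ 81.7, z* ≈ 5.26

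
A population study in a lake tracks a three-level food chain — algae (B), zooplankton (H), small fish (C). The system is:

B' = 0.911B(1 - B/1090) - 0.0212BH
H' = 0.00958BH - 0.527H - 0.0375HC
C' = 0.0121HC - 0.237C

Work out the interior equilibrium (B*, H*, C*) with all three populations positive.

From dC/dt = 0: 0.0121H* = 0.237, so H* = 19.6.
From dB/dt = 0: 0.911(1 - B*/1090) = 0.0212·19.6, giving B* = 1090·(1 - 0.456) = 593.
From dH/dt = 0: 0.00958·593 - 0.527 = 0.0375C*, so C* = 5.16/0.0375 = 137.

B* ≈ 593, H* ≈ 19.6, C* ≈ 137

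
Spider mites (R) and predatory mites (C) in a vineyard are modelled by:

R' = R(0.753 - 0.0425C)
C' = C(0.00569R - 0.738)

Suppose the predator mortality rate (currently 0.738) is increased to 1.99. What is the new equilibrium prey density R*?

At the interior fixed point, setting dC/dt = 0 with C > 0 fixes R* = (predator death rate)/(RC coefficient) — independent of the other coefficients.
With the change, R* = 1.99/0.00569 = 350; it rises from 130.

R* ≈ 350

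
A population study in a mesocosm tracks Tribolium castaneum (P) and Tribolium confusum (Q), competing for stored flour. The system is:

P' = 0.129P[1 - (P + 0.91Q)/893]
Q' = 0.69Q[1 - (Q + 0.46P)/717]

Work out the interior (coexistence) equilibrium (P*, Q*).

P* ≈ 414, Q* ≈ 527

Setting both brackets to zero gives the nullclines P + 0.91Q = 893 and 0.46P + Q = 717.
Substituting Q = 717 - 0.46P into the first: P(1 - 0.91·0.46) = 893 - 0.91·717.
So P* = 241/0.581 = 414, and then Q* = 717 - 0.46·414 = 527.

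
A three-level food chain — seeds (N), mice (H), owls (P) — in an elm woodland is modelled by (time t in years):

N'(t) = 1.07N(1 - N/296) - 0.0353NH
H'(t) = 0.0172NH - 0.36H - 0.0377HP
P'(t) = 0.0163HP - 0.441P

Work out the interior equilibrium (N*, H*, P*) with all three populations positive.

From dP/dt = 0: 0.0163H* = 0.441, so H* = 27.1.
From dN/dt = 0: 1.07(1 - N*/296) = 0.0353·27.1, giving N* = 296·(1 - 0.893) = 31.8.
From dH/dt = 0: 0.0172·31.8 - 0.36 = 0.0377P*, so P* = 0.187/0.0377 = 4.96.

N* ≈ 31.8, H* ≈ 27.1, P* ≈ 4.96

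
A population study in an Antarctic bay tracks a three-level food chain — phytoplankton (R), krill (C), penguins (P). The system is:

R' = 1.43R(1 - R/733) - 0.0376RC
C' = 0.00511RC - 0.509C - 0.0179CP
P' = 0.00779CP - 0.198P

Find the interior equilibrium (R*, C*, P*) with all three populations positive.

R* ≈ 243, C* ≈ 25.4, P* ≈ 41

From dP/dt = 0: 0.00779C* = 0.198, so C* = 25.4.
From dR/dt = 0: 1.43(1 - R*/733) = 0.0376·25.4, giving R* = 733·(1 - 0.668) = 243.
From dC/dt = 0: 0.00511·243 - 0.509 = 0.0179P*, so P* = 0.733/0.0179 = 41.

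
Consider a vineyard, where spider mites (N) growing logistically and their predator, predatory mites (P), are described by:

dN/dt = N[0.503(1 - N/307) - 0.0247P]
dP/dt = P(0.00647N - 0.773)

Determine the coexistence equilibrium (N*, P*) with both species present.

N* ≈ 119, P* ≈ 12.4

From dP/dt = 0 with P > 0: 0.00647N* = 0.773, so N* = 119.
Substitute into dN/dt = 0: 0.503(1 - 119/307) = 0.0247P*.
The bracket is 0.611, giving P* = 0.307/0.0247 = 12.4.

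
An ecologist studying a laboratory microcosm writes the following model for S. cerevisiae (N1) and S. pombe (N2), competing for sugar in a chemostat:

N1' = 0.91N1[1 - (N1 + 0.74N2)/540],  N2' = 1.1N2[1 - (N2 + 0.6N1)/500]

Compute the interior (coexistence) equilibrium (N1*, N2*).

N1* ≈ 306, N2* ≈ 317

Setting both brackets to zero gives the nullclines N1 + 0.74N2 = 540 and 0.6N1 + N2 = 500.
Substituting N2 = 500 - 0.6N1 into the first: N1(1 - 0.74·0.6) = 540 - 0.74·500.
So N1* = 170/0.556 = 306, and then N2* = 500 - 0.6·306 = 317.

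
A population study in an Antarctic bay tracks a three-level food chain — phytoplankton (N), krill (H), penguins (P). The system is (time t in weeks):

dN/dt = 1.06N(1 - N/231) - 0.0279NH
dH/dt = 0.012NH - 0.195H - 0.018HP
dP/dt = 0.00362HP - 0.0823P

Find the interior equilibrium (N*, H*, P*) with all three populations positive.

N* ≈ 92.8, H* ≈ 22.7, P* ≈ 51

From dP/dt = 0: 0.00362H* = 0.0823, so H* = 22.7.
From dN/dt = 0: 1.06(1 - N*/231) = 0.0279·22.7, giving N* = 231·(1 - 0.598) = 92.8.
From dH/dt = 0: 0.012·92.8 - 0.195 = 0.018P*, so P* = 0.918/0.018 = 51.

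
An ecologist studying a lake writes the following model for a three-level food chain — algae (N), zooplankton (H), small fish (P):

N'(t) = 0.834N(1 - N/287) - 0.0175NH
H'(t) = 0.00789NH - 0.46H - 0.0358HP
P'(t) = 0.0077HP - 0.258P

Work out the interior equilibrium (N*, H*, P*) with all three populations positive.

N* ≈ 85.2, H* ≈ 33.5, P* ≈ 5.93

From dP/dt = 0: 0.0077H* = 0.258, so H* = 33.5.
From dN/dt = 0: 0.834(1 - N*/287) = 0.0175·33.5, giving N* = 287·(1 - 0.703) = 85.2.
From dH/dt = 0: 0.00789·85.2 - 0.46 = 0.0358P*, so P* = 0.212/0.0358 = 5.93.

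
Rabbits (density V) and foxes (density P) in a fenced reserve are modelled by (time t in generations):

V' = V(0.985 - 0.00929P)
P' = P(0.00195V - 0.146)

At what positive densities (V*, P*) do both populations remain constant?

Set dP/dt = 0 with P > 0: 0.00195V - 0.146 = 0, so V* = 0.146/0.00195 = 74.9.
Set dV/dt = 0 with V > 0: 0.985 - 0.00929P = 0, so P* = 0.985/0.00929 = 106.

V* ≈ 74.9, P* ≈ 106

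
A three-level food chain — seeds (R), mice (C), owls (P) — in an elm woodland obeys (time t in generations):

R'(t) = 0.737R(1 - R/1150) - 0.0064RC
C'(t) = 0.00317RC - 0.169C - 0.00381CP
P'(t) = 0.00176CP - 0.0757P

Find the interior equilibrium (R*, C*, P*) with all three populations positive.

R* ≈ 720, C* ≈ 43, P* ≈ 555

From dP/dt = 0: 0.00176C* = 0.0757, so C* = 43.
From dR/dt = 0: 0.737(1 - R*/1150) = 0.0064·43, giving R* = 1150·(1 - 0.374) = 720.
From dC/dt = 0: 0.00317·720 - 0.169 = 0.00381P*, so P* = 2.11/0.00381 = 555.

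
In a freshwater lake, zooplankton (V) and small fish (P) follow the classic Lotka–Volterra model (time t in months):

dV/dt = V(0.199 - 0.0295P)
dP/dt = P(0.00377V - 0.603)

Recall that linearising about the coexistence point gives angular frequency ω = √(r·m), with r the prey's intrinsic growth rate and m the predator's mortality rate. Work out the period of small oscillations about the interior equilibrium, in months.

T ≈ 18.1 months

Here r = 0.199 and m = 0.603, so r·m = 0.12.
ω = √0.12 = 0.346 per month, hence T = 2π/ω ≈ 18.1 months.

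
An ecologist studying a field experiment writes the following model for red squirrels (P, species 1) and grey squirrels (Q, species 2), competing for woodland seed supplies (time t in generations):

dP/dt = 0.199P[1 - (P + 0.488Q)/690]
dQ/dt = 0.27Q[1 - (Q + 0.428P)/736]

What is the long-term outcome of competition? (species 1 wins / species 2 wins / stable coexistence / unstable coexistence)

Compare the nullcline intercepts: K1/α12 = 690/0.488 = 1410 > K2 = 736; K2/α21 = 736/0.428 = 1720 > K1 = 690.
Since both inequalities hold, each species can invade when rare, so the interior equilibrium is stable.

stable coexistence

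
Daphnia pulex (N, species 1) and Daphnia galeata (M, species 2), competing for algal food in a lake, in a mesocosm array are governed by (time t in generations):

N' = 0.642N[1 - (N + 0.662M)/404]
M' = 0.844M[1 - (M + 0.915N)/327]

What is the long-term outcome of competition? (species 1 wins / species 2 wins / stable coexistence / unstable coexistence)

Compare the nullcline intercepts: K1/α12 = 404/0.662 = 610 > K2 = 327; K2/α21 = 327/0.915 = 357 < K1 = 404.
Since the inequalities point opposite ways, species 1 can invade but species 2 cannot.

species 1 excludes species 2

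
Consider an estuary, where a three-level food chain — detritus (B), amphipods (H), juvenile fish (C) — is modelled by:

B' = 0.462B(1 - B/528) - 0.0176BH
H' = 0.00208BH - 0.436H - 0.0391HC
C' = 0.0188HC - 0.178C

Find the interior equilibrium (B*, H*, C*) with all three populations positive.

B* ≈ 338, H* ≈ 9.47, C* ≈ 6.81

From dC/dt = 0: 0.0188H* = 0.178, so H* = 9.47.
From dB/dt = 0: 0.462(1 - B*/528) = 0.0176·9.47, giving B* = 528·(1 - 0.361) = 338.
From dH/dt = 0: 0.00208·338 - 0.436 = 0.0391C*, so C* = 0.266/0.0391 = 6.81.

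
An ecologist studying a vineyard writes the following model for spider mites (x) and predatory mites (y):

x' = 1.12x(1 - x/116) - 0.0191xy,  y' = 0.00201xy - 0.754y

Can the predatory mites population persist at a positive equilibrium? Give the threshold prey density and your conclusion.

The predator equation gives dy/dt > 0 only when x > 0.754/0.00201 = 375.
Without the predator, x → K = 116. Since 116 < 375, the predator cannot invade.

Threshold x = 375; K < 375, so no, the predator goes extinct.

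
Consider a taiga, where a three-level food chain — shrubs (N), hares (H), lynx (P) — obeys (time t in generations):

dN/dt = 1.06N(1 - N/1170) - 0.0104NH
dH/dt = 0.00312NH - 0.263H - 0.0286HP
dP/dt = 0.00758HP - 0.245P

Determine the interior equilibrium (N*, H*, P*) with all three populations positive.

N* ≈ 799, H* ≈ 32.3, P* ≈ 78

From dP/dt = 0: 0.00758H* = 0.245, so H* = 32.3.
From dN/dt = 0: 1.06(1 - N*/1170) = 0.0104·32.3, giving N* = 1170·(1 - 0.317) = 799.
From dH/dt = 0: 0.00312·799 - 0.263 = 0.0286P*, so P* = 2.23/0.0286 = 78.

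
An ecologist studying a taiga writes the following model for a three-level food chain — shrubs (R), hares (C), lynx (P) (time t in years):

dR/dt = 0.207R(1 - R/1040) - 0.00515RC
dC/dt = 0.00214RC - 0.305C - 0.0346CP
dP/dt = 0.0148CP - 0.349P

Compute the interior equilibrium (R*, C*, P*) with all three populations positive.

R* ≈ 430, C* ≈ 23.6, P* ≈ 17.8

From dP/dt = 0: 0.0148C* = 0.349, so C* = 23.6.
From dR/dt = 0: 0.207(1 - R*/1040) = 0.00515·23.6, giving R* = 1040·(1 - 0.587) = 430.
From dC/dt = 0: 0.00214·430 - 0.305 = 0.0346P*, so P* = 0.615/0.0346 = 17.8.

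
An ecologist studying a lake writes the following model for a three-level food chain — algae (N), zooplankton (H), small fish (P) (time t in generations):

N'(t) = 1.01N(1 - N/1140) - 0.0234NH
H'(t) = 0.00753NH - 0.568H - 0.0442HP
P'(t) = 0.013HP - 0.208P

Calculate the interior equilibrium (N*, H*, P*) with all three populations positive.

N* ≈ 717, H* ≈ 16, P* ≈ 109

From dP/dt = 0: 0.013H* = 0.208, so H* = 16.
From dN/dt = 0: 1.01(1 - N*/1140) = 0.0234·16, giving N* = 1140·(1 - 0.371) = 717.
From dH/dt = 0: 0.00753·717 - 0.568 = 0.0442P*, so P* = 4.83/0.0442 = 109.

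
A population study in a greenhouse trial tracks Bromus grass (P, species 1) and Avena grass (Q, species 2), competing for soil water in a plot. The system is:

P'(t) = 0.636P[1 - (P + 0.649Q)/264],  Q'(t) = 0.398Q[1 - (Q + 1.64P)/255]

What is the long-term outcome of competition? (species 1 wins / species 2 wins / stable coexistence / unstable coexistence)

Compare the nullcline intercepts: K1/α12 = 264/0.649 = 407 > K2 = 255; K2/α21 = 255/1.64 = 155 < K1 = 264.
Since the inequalities point opposite ways, species 1 can invade but species 2 cannot.

species 1 excludes species 2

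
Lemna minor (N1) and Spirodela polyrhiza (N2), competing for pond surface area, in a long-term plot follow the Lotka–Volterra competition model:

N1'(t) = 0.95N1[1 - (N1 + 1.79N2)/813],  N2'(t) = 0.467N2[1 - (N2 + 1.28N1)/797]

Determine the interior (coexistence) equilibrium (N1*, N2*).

N1* ≈ 475, N2* ≈ 189

Setting both brackets to zero gives the nullclines N1 + 1.79N2 = 813 and 1.28N1 + N2 = 797.
Substituting N2 = 797 - 1.28N1 into the first: N1(1 - 1.79·1.28) = 813 - 1.79·797.
So N1* = -614/-1.29 = 475, and then N2* = 797 - 1.28·475 = 189.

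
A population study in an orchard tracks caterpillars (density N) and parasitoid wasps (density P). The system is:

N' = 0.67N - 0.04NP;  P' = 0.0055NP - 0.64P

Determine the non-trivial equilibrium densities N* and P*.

Set dP/dt = 0 with P > 0: 0.0055N - 0.64 = 0, so N* = 0.64/0.0055 = 116.
Set dN/dt = 0 with N > 0: 0.67 - 0.04P = 0, so P* = 0.67/0.04 = 16.8.

N* ≈ 116, P* ≈ 16.8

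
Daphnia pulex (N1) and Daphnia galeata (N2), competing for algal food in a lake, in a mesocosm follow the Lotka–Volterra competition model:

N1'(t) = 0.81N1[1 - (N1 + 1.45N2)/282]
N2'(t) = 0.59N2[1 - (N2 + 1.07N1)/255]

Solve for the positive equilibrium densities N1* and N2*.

N1* ≈ 159, N2* ≈ 84.8

Setting both brackets to zero gives the nullclines N1 + 1.45N2 = 282 and 1.07N1 + N2 = 255.
Substituting N2 = 255 - 1.07N1 into the first: N1(1 - 1.45·1.07) = 282 - 1.45·255.
So N1* = -87.8/-0.552 = 159, and then N2* = 255 - 1.07·159 = 84.8.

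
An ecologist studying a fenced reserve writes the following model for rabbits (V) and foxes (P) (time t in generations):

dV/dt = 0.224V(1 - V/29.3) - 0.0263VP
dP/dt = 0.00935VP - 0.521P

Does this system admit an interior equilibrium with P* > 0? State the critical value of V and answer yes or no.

Threshold V = 55.7; K < 55.7, so no, the predator goes extinct.

The predator equation gives dP/dt > 0 only when V > 0.521/0.00935 = 55.7.
Without the predator, V → K = 29.3. Since 29.3 < 55.7, the predator cannot invade.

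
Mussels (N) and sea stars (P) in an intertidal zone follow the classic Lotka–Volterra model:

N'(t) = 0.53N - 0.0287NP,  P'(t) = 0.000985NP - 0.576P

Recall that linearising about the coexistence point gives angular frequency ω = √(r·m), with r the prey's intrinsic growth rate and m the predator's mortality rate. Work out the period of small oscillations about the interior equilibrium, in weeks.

Here r = 0.53 and m = 0.576, so r·m = 0.305.
ω = √0.305 = 0.553 per week, hence T = 2π/ω ≈ 11.4 weeks.

T ≈ 11.4 weeks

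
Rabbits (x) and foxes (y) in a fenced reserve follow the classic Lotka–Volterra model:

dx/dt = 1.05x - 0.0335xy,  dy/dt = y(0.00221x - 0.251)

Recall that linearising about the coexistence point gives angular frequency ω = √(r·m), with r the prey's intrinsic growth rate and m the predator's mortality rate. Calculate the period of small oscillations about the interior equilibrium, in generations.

Here r = 1.05 and m = 0.251, so r·m = 0.264.
ω = √0.264 = 0.513 per generation, hence T = 2π/ω ≈ 12.2 generations.

T ≈ 12.2 generations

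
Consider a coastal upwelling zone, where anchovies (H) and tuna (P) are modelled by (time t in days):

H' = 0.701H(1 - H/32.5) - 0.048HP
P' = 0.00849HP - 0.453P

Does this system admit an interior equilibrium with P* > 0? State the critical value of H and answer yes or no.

Threshold H = 53.4; K < 53.4, so no, the predator goes extinct.

The predator equation gives dP/dt > 0 only when H > 0.453/0.00849 = 53.4.
Without the predator, H → K = 32.5. Since 32.5 < 53.4, the predator cannot invade.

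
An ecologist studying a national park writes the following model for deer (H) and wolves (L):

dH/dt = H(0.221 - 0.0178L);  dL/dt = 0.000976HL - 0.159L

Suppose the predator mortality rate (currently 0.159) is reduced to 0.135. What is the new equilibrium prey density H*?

H* ≈ 138

At the interior fixed point, setting dL/dt = 0 with L > 0 fixes H* = (predator death rate)/(HL coefficient) — independent of the other coefficients.
With the change, H* = 0.135/0.000976 = 138; it falls from 163.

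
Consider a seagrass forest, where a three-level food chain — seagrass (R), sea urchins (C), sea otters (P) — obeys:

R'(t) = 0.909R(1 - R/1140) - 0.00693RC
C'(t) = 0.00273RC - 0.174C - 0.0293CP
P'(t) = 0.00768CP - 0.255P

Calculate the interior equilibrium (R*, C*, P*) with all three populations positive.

R* ≈ 851, C* ≈ 33.2, P* ≈ 73.4

From dP/dt = 0: 0.00768C* = 0.255, so C* = 33.2.
From dR/dt = 0: 0.909(1 - R*/1140) = 0.00693·33.2, giving R* = 1140·(1 - 0.253) = 851.
From dC/dt = 0: 0.00273·851 - 0.174 = 0.0293P*, so P* = 2.15/0.0293 = 73.4.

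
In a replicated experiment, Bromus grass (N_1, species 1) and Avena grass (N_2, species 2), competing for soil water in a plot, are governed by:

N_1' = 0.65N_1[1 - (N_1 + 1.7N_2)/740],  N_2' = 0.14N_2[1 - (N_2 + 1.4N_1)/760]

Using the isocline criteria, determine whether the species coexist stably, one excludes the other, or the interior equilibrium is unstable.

unstable coexistence (outcome depends on initial conditions)

Compare the nullcline intercepts: K1/α12 = 740/1.7 = 435 < K2 = 760; K2/α21 = 760/1.4 = 543 < K1 = 740.
Since both are reversed, neither can invade when rare; the interior point is a saddle.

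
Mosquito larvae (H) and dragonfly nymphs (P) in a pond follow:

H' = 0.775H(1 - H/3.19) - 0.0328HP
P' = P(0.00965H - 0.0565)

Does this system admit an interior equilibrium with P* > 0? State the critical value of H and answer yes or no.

Threshold H = 5.85; K < 5.85, so no, the predator goes extinct.

The predator equation gives dP/dt > 0 only when H > 0.0565/0.00965 = 5.85.
Without the predator, H → K = 3.19. Since 3.19 < 5.85, the predator cannot invade.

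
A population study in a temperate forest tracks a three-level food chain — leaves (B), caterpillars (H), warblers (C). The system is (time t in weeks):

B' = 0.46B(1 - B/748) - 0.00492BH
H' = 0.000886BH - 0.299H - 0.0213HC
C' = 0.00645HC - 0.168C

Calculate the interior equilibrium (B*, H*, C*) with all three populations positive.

B* ≈ 540, H* ≈ 26, C* ≈ 8.41

From dC/dt = 0: 0.00645H* = 0.168, so H* = 26.
From dB/dt = 0: 0.46(1 - B*/748) = 0.00492·26, giving B* = 748·(1 - 0.279) = 540.
From dH/dt = 0: 0.000886·540 - 0.299 = 0.0213C*, so C* = 0.179/0.0213 = 8.41.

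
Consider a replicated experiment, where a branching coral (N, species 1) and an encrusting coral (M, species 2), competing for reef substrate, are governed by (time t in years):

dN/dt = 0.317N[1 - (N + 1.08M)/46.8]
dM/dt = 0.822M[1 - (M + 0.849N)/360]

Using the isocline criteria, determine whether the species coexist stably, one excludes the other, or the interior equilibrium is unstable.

Compare the nullcline intercepts: K1/α12 = 46.8/1.08 = 43.3 < K2 = 360; K2/α21 = 360/0.849 = 424 > K1 = 46.8.
Since the inequalities point opposite ways, species 2 can invade but species 1 cannot.

species 2 excludes species 1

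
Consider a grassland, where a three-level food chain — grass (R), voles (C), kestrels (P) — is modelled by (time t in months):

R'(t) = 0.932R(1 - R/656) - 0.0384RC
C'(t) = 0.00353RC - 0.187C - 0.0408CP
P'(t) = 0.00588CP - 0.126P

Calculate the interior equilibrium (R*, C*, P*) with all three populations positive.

R* ≈ 76.8, C* ≈ 21.4, P* ≈ 2.06

From dP/dt = 0: 0.00588C* = 0.126, so C* = 21.4.
From dR/dt = 0: 0.932(1 - R*/656) = 0.0384·21.4, giving R* = 656·(1 - 0.883) = 76.8.
From dC/dt = 0: 0.00353·76.8 - 0.187 = 0.0408P*, so P* = 0.0842/0.0408 = 2.06.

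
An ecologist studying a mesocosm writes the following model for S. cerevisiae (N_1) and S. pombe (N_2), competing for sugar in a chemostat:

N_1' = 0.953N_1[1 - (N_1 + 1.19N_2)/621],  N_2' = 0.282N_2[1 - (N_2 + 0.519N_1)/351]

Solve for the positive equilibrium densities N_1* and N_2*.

Setting both brackets to zero gives the nullclines N_1 + 1.19N_2 = 621 and 0.519N_1 + N_2 = 351.
Substituting N_2 = 351 - 0.519N_1 into the first: N_1(1 - 1.19·0.519) = 621 - 1.19·351.
So N_1* = 203/0.382 = 532, and then N_2* = 351 - 0.519·532 = 75.1.

N_1* ≈ 532, N_2* ≈ 75.1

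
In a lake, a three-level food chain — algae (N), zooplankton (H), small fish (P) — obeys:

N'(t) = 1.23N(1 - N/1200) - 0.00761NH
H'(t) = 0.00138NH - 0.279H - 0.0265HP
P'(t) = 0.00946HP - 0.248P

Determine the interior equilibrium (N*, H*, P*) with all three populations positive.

From dP/dt = 0: 0.00946H* = 0.248, so H* = 26.2.
From dN/dt = 0: 1.23(1 - N*/1200) = 0.00761·26.2, giving N* = 1200·(1 - 0.162) = 1010.
From dH/dt = 0: 0.00138·1010 - 0.279 = 0.0265P*, so P* = 1.11/0.0265 = 41.8.

N* ≈ 1010, H* ≈ 26.2, P* ≈ 41.8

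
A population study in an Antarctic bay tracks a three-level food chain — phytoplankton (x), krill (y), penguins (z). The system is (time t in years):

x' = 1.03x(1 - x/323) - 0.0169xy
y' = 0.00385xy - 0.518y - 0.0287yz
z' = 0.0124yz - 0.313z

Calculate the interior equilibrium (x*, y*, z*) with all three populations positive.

x* ≈ 189, y* ≈ 25.2, z* ≈ 7.34

From dz/dt = 0: 0.0124y* = 0.313, so y* = 25.2.
From dx/dt = 0: 1.03(1 - x*/323) = 0.0169·25.2, giving x* = 323·(1 - 0.414) = 189.
From dy/dt = 0: 0.00385·189 - 0.518 = 0.0287z*, so z* = 0.211/0.0287 = 7.34.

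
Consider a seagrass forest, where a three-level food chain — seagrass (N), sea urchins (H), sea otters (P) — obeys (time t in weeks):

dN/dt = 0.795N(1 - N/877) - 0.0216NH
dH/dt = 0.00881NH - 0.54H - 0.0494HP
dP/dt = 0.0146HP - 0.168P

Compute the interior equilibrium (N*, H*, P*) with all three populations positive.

N* ≈ 603, H* ≈ 11.5, P* ≈ 96.6

From dP/dt = 0: 0.0146H* = 0.168, so H* = 11.5.
From dN/dt = 0: 0.795(1 - N*/877) = 0.0216·11.5, giving N* = 877·(1 - 0.313) = 603.
From dH/dt = 0: 0.00881·603 - 0.54 = 0.0494P*, so P* = 4.77/0.0494 = 96.6.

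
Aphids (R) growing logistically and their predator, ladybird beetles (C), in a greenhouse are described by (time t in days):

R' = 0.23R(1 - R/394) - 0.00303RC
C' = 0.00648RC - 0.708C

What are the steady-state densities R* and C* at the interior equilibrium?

R* ≈ 109, C* ≈ 54.9

From dC/dt = 0 with C > 0: 0.00648R* = 0.708, so R* = 109.
Substitute into dR/dt = 0: 0.23(1 - 109/394) = 0.00303C*.
The bracket is 0.723, giving C* = 0.166/0.00303 = 54.9.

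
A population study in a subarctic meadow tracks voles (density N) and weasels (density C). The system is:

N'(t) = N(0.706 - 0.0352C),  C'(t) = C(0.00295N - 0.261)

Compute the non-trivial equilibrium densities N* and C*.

N* ≈ 88.5, C* ≈ 20.1

Set dC/dt = 0 with C > 0: 0.00295N - 0.261 = 0, so N* = 0.261/0.00295 = 88.5.
Set dN/dt = 0 with N > 0: 0.706 - 0.0352C = 0, so C* = 0.706/0.0352 = 20.1.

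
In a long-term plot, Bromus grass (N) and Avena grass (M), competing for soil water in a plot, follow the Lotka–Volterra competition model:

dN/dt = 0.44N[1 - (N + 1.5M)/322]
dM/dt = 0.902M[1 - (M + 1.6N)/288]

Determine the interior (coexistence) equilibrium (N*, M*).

Setting both brackets to zero gives the nullclines N + 1.5M = 322 and 1.6N + M = 288.
Substituting M = 288 - 1.6N into the first: N(1 - 1.5·1.6) = 322 - 1.5·288.
So N* = -110/-1.4 = 78.6, and then M* = 288 - 1.6·78.6 = 162.

N* ≈ 78.6, M* ≈ 162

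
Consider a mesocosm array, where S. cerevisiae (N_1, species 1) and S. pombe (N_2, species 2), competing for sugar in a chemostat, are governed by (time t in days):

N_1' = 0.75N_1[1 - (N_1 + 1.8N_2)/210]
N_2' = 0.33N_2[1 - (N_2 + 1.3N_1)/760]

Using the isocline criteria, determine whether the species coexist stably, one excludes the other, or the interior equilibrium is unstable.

Compare the nullcline intercepts: K1/α12 = 210/1.8 = 117 < K2 = 760; K2/α21 = 760/1.3 = 585 > K1 = 210.
Since the inequalities point opposite ways, species 2 can invade but species 1 cannot.

species 2 excludes species 1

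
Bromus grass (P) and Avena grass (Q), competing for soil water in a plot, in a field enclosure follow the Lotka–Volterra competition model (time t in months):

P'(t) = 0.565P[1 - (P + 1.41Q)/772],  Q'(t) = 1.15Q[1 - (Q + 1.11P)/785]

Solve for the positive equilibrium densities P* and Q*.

P* ≈ 593, Q* ≈ 127

Setting both brackets to zero gives the nullclines P + 1.41Q = 772 and 1.11P + Q = 785.
Substituting Q = 785 - 1.11P into the first: P(1 - 1.41·1.11) = 772 - 1.41·785.
So P* = -335/-0.565 = 593, and then Q* = 785 - 1.11·593 = 127.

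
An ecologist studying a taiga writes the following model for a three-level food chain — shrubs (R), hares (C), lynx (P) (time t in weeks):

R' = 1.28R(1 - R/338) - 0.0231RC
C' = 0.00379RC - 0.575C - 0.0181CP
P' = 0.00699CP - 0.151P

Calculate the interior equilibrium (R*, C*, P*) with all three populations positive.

R* ≈ 206, C* ≈ 21.6, P* ≈ 11.4

From dP/dt = 0: 0.00699C* = 0.151, so C* = 21.6.
From dR/dt = 0: 1.28(1 - R*/338) = 0.0231·21.6, giving R* = 338·(1 - 0.39) = 206.
From dC/dt = 0: 0.00379·206 - 0.575 = 0.0181P*, so P* = 0.207/0.0181 = 11.4.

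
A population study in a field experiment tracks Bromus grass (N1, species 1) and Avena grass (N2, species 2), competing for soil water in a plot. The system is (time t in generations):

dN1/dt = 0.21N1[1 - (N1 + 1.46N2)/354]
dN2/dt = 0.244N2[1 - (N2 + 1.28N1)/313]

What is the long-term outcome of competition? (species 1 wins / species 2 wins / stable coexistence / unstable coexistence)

Compare the nullcline intercepts: K1/α12 = 354/1.46 = 242 < K2 = 313; K2/α21 = 313/1.28 = 245 < K1 = 354.
Since both are reversed, neither can invade when rare; the interior point is a saddle.

unstable coexistence (outcome depends on initial conditions)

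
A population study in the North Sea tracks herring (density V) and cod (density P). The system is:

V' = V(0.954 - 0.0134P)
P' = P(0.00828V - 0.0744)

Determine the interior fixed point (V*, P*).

V* ≈ 8.99, P* ≈ 71.2

Set dP/dt = 0 with P > 0: 0.00828V - 0.0744 = 0, so V* = 0.0744/0.00828 = 8.99.
Set dV/dt = 0 with V > 0: 0.954 - 0.0134P = 0, so P* = 0.954/0.0134 = 71.2.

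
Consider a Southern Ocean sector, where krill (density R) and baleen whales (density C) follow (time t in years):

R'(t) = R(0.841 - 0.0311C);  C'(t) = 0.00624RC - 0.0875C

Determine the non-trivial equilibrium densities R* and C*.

R* ≈ 14, C* ≈ 27

Set dC/dt = 0 with C > 0: 0.00624R - 0.0875 = 0, so R* = 0.0875/0.00624 = 14.
Set dR/dt = 0 with R > 0: 0.841 - 0.0311C = 0, so C* = 0.841/0.0311 = 27.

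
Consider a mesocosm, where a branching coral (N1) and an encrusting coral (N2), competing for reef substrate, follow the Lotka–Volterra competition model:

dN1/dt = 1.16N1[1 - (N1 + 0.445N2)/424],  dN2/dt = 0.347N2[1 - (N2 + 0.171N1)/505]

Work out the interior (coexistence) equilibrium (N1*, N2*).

Setting both brackets to zero gives the nullclines N1 + 0.445N2 = 424 and 0.171N1 + N2 = 505.
Substituting N2 = 505 - 0.171N1 into the first: N1(1 - 0.445·0.171) = 424 - 0.445·505.
So N1* = 199/0.924 = 216, and then N2* = 505 - 0.171·216 = 468.

N1* ≈ 216, N2* ≈ 468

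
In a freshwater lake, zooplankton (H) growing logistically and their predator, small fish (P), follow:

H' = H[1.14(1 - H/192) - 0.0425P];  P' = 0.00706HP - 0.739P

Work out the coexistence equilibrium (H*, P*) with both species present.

H* ≈ 105, P* ≈ 12.2

From dP/dt = 0 with P > 0: 0.00706H* = 0.739, so H* = 105.
Substitute into dH/dt = 0: 1.14(1 - 105/192) = 0.0425P*.
The bracket is 0.455, giving P* = 0.518/0.0425 = 12.2.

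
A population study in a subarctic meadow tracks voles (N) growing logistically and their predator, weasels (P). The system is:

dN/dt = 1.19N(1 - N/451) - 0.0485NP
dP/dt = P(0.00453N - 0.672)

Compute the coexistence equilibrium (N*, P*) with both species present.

N* ≈ 148, P* ≈ 16.5

From dP/dt = 0 with P > 0: 0.00453N* = 0.672, so N* = 148.
Substitute into dN/dt = 0: 1.19(1 - 148/451) = 0.0485P*.
The bracket is 0.671, giving P* = 0.799/0.0485 = 16.5.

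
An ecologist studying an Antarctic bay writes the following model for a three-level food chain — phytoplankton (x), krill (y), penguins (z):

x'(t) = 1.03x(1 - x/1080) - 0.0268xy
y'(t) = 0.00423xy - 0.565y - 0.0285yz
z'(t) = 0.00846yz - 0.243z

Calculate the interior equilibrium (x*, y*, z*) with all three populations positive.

x* ≈ 273, y* ≈ 28.7, z* ≈ 20.7

From dz/dt = 0: 0.00846y* = 0.243, so y* = 28.7.
From dx/dt = 0: 1.03(1 - x*/1080) = 0.0268·28.7, giving x* = 1080·(1 - 0.747) = 273.
From dy/dt = 0: 0.00423·273 - 0.565 = 0.0285z*, so z* = 0.589/0.0285 = 20.7.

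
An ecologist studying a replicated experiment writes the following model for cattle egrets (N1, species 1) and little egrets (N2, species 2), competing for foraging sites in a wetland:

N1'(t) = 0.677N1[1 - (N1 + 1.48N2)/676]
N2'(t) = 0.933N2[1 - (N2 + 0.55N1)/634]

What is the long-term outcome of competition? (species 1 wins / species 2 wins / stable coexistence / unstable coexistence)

species 2 excludes species 1

Compare the nullcline intercepts: K1/α12 = 676/1.48 = 457 < K2 = 634; K2/α21 = 634/0.55 = 1150 > K1 = 676.
Since the inequalities point opposite ways, species 2 can invade but species 1 cannot.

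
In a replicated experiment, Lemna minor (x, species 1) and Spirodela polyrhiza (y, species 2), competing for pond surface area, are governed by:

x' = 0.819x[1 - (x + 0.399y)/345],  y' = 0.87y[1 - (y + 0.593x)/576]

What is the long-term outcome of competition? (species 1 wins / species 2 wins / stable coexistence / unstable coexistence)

stable coexistence

Compare the nullcline intercepts: K1/α12 = 345/0.399 = 865 > K2 = 576; K2/α21 = 576/0.593 = 971 > K1 = 345.
Since both inequalities hold, each species can invade when rare, so the interior equilibrium is stable.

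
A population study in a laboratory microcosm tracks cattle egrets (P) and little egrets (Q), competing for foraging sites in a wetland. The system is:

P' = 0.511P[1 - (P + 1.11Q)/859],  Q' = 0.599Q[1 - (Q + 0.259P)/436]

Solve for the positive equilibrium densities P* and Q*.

Setting both brackets to zero gives the nullclines P + 1.11Q = 859 and 0.259P + Q = 436.
Substituting Q = 436 - 0.259P into the first: P(1 - 1.11·0.259) = 859 - 1.11·436.
So P* = 375/0.713 = 526, and then Q* = 436 - 0.259·526 = 300.

P* ≈ 526, Q* ≈ 300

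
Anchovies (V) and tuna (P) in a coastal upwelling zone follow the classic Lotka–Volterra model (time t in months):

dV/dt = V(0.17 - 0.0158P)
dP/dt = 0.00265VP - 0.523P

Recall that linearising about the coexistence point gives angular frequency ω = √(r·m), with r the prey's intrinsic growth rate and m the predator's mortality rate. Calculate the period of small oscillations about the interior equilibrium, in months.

Here r = 0.17 and m = 0.523, so r·m = 0.0889.
ω = √0.0889 = 0.298 per month, hence T = 2π/ω ≈ 21.1 months.

T ≈ 21.1 months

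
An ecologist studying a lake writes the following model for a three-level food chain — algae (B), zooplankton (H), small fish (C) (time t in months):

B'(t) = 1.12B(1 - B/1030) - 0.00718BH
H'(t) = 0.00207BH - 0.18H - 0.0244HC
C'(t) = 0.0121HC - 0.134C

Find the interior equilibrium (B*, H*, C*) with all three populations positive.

From dC/dt = 0: 0.0121H* = 0.134, so H* = 11.1.
From dB/dt = 0: 1.12(1 - B*/1030) = 0.00718·11.1, giving B* = 1030·(1 - 0.071) = 957.
From dH/dt = 0: 0.00207·957 - 0.18 = 0.0244C*, so C* = 1.8/0.0244 = 73.8.

B* ≈ 957, H* ≈ 11.1, C* ≈ 73.8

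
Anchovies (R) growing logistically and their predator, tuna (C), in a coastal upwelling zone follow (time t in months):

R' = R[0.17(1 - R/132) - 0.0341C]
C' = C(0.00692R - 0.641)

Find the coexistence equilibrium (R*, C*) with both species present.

R* ≈ 92.6, C* ≈ 1.49

From dC/dt = 0 with C > 0: 0.00692R* = 0.641, so R* = 92.6.
Substitute into dR/dt = 0: 0.17(1 - 92.6/132) = 0.0341C*.
The bracket is 0.298, giving C* = 0.0507/0.0341 = 1.49.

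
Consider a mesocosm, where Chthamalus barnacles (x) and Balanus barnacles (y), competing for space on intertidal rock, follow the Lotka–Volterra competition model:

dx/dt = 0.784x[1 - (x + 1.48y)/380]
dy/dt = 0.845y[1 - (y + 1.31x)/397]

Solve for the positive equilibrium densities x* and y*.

x* ≈ 221, y* ≈ 107

Setting both brackets to zero gives the nullclines x + 1.48y = 380 and 1.31x + y = 397.
Substituting y = 397 - 1.31x into the first: x(1 - 1.48·1.31) = 380 - 1.48·397.
So x* = -208/-0.939 = 221, and then y* = 397 - 1.31·221 = 107.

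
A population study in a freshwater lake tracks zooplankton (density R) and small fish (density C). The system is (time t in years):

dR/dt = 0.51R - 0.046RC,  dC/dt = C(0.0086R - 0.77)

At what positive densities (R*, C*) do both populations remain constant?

R* ≈ 89.5, C* ≈ 11.1

Set dC/dt = 0 with C > 0: 0.0086R - 0.77 = 0, so R* = 0.77/0.0086 = 89.5.
Set dR/dt = 0 with R > 0: 0.51 - 0.046C = 0, so C* = 0.51/0.046 = 11.1.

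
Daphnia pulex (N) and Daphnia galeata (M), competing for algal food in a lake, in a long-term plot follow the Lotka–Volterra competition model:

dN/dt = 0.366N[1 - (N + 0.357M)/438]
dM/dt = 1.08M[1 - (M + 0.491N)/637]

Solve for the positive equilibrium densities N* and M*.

Setting both brackets to zero gives the nullclines N + 0.357M = 438 and 0.491N + M = 637.
Substituting M = 637 - 0.491N into the first: N(1 - 0.357·0.491) = 438 - 0.357·637.
So N* = 211/0.825 = 255, and then M* = 637 - 0.491·255 = 512.

N* ≈ 255, M* ≈ 512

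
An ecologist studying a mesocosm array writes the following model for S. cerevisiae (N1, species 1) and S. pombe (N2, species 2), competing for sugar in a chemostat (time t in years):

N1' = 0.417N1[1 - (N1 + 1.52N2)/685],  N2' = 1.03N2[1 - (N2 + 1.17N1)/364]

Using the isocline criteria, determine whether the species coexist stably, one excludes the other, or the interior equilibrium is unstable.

species 1 excludes species 2

Compare the nullcline intercepts: K1/α12 = 685/1.52 = 451 > K2 = 364; K2/α21 = 364/1.17 = 311 < K1 = 685.
Since the inequalities point opposite ways, species 1 can invade but species 2 cannot.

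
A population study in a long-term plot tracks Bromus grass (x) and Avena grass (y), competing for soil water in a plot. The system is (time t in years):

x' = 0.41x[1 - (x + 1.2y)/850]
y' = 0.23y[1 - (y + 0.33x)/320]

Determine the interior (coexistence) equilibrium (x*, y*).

x* ≈ 772, y* ≈ 65.4

Setting both brackets to zero gives the nullclines x + 1.2y = 850 and 0.33x + y = 320.
Substituting y = 320 - 0.33x into the first: x(1 - 1.2·0.33) = 850 - 1.2·320.
So x* = 466/0.604 = 772, and then y* = 320 - 0.33·772 = 65.4.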